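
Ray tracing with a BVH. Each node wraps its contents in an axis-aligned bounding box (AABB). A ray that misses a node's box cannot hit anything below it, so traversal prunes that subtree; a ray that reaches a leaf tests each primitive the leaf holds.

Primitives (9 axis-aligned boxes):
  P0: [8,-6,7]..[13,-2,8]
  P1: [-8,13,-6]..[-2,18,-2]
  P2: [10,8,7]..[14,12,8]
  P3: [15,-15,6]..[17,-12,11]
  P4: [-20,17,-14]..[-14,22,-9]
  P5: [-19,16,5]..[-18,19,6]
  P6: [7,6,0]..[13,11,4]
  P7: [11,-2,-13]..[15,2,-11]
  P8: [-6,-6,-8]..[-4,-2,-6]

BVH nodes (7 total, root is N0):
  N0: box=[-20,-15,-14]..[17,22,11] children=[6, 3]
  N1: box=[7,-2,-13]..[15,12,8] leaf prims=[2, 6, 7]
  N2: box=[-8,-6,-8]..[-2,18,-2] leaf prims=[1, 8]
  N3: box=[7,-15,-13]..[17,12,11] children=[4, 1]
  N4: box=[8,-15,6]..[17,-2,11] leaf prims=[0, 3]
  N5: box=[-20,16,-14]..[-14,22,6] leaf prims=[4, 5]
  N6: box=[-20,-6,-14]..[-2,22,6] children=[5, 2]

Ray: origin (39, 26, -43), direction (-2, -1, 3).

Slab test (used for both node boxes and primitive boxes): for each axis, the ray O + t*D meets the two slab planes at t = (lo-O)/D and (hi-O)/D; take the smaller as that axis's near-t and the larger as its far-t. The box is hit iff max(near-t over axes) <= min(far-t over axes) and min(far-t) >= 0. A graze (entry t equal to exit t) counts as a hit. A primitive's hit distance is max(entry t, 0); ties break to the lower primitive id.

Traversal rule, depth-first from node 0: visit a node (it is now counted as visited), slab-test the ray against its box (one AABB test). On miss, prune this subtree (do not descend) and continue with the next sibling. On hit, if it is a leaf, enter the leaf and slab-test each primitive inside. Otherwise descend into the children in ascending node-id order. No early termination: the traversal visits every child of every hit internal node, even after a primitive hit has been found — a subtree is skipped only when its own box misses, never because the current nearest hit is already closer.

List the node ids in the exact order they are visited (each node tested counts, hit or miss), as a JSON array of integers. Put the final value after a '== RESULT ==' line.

Trace the traversal:
N0 x:[11,59/2] y:[4,41] z:[29/3,18] -> hit [11,18], descend [3, 6]
  N3 x:[11,16] y:[14,41] z:[10,18] -> hit [14,16], descend [1, 4]
    N1 x:[12,16] y:[14,28] z:[10,17] -> hit [14,16] leaf, test {P2(miss), P6@t=15, P7(miss)}
    N4 x:[11,31/2] y:[28,41] z:[49/3,18] -> miss, prune
  N6 x:[41/2,59/2] y:[4,32] z:[29/3,49/3] -> miss, prune

order=[0, 3, 1, 4, 6]  |boxes|=5  |leaves|=1  hit=P6

== RESULT ==
[0, 3, 1, 4, 6]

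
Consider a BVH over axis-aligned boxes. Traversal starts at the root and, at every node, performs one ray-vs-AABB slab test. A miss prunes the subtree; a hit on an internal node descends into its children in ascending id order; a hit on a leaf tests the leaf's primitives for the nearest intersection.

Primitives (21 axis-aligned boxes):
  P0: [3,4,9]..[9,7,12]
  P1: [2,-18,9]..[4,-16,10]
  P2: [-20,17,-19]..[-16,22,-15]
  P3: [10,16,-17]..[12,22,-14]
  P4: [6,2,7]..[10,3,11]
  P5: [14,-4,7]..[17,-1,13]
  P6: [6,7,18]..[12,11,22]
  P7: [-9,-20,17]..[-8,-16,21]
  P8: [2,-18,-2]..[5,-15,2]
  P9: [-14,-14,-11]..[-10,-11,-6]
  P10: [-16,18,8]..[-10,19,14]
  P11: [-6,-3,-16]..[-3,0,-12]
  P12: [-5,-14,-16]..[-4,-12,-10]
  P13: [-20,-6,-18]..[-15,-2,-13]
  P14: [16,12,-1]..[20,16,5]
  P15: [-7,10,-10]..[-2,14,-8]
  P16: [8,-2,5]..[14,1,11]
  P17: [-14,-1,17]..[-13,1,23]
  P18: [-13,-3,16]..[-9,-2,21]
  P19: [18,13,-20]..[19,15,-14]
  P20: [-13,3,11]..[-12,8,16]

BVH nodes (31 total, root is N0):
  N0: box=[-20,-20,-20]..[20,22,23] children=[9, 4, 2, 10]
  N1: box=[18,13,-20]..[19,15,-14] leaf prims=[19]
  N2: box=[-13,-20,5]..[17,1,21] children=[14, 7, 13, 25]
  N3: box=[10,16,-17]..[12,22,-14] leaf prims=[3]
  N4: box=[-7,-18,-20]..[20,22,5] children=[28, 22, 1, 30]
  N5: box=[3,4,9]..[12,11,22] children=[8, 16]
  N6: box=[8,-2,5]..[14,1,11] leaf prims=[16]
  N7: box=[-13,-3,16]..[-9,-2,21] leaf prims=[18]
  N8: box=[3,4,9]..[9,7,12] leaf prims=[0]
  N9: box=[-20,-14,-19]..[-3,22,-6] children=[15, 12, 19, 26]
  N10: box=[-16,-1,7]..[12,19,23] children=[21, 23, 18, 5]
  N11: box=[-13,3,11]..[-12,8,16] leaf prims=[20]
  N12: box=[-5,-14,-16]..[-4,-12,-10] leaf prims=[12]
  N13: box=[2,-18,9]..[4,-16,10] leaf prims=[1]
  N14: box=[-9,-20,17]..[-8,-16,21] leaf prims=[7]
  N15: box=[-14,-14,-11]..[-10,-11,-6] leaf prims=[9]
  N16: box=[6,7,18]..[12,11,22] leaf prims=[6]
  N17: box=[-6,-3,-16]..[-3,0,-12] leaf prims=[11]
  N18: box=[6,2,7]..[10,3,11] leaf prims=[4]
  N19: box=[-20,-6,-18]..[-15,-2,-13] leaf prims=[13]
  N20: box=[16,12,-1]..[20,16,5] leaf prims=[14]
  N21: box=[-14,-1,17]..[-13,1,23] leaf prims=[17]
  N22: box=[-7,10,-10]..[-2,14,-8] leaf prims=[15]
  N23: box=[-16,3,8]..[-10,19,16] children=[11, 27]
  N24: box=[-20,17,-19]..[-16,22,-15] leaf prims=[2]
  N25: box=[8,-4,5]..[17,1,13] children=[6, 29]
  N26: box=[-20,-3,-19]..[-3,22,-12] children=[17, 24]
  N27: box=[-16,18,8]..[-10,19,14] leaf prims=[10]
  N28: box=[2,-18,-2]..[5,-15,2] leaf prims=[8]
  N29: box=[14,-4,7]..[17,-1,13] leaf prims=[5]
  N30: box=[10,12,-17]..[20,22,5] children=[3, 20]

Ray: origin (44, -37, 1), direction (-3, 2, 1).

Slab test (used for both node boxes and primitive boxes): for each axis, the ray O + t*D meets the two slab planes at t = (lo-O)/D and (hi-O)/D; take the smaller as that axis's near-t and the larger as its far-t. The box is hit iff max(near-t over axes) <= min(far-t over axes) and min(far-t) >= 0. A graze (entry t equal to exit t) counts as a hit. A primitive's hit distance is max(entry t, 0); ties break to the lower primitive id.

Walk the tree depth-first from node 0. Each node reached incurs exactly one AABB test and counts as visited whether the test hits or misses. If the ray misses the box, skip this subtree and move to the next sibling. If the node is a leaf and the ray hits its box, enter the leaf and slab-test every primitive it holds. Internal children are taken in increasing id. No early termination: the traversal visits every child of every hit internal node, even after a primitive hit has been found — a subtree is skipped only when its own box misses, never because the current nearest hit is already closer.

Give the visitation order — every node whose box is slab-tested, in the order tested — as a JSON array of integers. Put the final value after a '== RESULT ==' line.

Traverse from the root:
N0 x:[8,64/3] y:[17/2,59/2] z:[-21,22] -> hit [17/2,64/3], descend [2, 4, 9, 10]
  N2 x:[9,19] y:[17/2,19] z:[4,20] -> hit [9,19], descend [7, 13, 14, 25]
    N7 x:[53/3,19] y:[17,35/2] z:[15,20] -> miss, prune
    N13 x:[40/3,14] y:[19/2,21/2] z:[8,9] -> miss, prune
    N14 x:[52/3,53/3] y:[17/2,21/2] z:[16,20] -> miss, prune
    N25 x:[9,12] y:[33/2,19] z:[4,12] -> miss, prune
  N4 x:[8,17] y:[19/2,59/2] z:[-21,4] -> miss, prune
  N9 x:[47/3,64/3] y:[23/2,59/2] z:[-20,-7] -> miss, prune
  N10 x:[32/3,20] y:[18,28] z:[6,22] -> hit [18,20], descend [5, 18, 21, 23]
    N5 x:[32/3,41/3] y:[41/2,24] z:[8,21] -> miss, prune
    N18 x:[34/3,38/3] y:[39/2,20] z:[6,10] -> miss, prune
    N21 x:[19,58/3] y:[18,19] z:[16,22] -> hit [19,19] leaf, test {P17@t=19}
    N23 x:[18,20] y:[20,28] z:[7,15] -> miss, prune

13 AABB tests over nodes [0, 2, 7, 13, 14, 25, 4, 9, 10, 5, 18, 21, 23]; 1 leaf entered; closest P17.

== RESULT ==
[0, 2, 7, 13, 14, 25, 4, 9, 10, 5, 18, 21, 23]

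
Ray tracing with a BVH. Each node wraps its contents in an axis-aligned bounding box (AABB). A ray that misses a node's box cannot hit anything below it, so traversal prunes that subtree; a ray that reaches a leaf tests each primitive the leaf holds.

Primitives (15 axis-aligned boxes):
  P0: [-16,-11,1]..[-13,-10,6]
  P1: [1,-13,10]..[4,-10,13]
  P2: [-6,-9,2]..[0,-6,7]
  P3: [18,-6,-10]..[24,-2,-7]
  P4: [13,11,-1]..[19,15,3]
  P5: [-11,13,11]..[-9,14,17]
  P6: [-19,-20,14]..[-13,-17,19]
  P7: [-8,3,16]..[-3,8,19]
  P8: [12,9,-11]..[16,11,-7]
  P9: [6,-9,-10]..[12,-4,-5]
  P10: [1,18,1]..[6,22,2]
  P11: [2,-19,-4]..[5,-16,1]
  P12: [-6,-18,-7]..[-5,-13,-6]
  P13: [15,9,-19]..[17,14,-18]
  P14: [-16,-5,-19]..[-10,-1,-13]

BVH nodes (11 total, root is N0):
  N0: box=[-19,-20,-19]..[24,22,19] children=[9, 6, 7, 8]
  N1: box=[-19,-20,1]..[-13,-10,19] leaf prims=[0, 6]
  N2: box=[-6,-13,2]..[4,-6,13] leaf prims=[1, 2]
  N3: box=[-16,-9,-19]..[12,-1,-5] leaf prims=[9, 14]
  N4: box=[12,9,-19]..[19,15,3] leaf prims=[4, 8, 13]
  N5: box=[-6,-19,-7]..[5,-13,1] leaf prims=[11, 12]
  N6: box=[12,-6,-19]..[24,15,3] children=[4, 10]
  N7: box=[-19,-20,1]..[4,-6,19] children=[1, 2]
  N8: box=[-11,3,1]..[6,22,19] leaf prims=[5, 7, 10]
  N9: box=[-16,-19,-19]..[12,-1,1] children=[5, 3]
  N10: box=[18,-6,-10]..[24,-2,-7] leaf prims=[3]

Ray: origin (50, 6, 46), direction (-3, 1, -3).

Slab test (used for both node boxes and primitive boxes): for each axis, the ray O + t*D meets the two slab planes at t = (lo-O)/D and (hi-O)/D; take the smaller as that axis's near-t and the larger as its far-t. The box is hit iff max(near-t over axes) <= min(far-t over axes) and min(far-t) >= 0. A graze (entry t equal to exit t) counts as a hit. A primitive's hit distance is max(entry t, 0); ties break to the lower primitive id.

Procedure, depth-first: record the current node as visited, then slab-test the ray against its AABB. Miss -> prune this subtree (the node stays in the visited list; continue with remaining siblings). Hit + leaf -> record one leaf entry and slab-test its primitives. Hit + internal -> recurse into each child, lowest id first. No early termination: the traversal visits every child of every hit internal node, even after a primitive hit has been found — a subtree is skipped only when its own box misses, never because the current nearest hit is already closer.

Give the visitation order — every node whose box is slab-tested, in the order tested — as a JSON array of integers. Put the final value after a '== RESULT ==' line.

Trace the traversal:
N0 x:[26/3,23] y:[-26,16] z:[9,65/3] -> hit [9,16], descend [6, 7, 8, 9]
  N6 x:[26/3,38/3] y:[-12,9] z:[43/3,65/3] -> miss, prune
  N7 x:[46/3,23] y:[-26,-12] z:[9,15] -> miss, prune
  N8 x:[44/3,61/3] y:[-3,16] z:[9,15] -> hit [44/3,15] leaf, test {P5(miss), P7(miss), P10@t=44/3}
  N9 x:[38/3,22] y:[-25,-7] z:[15,65/3] -> miss, prune

Summary -> nodes [0, 6, 7, 8, 9]; box-tests=5; leaf-entries=1; first=P10

== RESULT ==
[0, 6, 7, 8, 9]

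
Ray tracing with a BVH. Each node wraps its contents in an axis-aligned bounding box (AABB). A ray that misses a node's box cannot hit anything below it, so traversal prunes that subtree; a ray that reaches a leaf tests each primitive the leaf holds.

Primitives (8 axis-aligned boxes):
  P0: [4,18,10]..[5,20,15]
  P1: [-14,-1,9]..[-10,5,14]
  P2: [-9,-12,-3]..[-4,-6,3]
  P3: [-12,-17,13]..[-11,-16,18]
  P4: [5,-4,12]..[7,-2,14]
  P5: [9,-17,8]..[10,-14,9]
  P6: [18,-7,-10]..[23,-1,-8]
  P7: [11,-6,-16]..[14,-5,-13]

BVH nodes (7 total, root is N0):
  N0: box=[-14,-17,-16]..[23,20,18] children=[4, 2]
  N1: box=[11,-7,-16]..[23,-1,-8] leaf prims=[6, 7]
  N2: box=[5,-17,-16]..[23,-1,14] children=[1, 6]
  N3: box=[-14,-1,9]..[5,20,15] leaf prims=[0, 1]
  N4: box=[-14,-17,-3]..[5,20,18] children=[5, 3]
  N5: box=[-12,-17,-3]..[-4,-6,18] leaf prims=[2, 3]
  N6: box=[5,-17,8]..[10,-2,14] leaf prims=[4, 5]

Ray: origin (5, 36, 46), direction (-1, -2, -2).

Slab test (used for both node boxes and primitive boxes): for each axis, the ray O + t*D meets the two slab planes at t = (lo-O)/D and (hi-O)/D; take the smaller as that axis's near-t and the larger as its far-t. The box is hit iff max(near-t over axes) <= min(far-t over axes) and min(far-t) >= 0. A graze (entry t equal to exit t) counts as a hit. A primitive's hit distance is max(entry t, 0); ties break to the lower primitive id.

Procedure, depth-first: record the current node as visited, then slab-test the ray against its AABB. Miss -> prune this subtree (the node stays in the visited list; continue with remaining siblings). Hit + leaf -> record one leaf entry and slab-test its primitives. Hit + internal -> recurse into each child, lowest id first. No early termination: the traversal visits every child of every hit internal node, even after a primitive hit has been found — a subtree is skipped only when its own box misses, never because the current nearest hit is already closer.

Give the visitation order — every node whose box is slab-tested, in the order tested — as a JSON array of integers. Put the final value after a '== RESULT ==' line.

Trace the traversal:
N0 x:[-18,19] y:[8,53/2] z:[14,31] -> hit [14,19], descend [2, 4]
  N2 x:[-18,0] y:[37/2,53/2] z:[16,31] -> miss, prune
  N4 x:[0,19] y:[8,53/2] z:[14,49/2] -> hit [14,19], descend [3, 5]
    N3 x:[0,19] y:[8,37/2] z:[31/2,37/2] -> hit [31/2,37/2] leaf, test {P0(miss), P1@t=16}
    N5 x:[9,17] y:[21,53/2] z:[14,49/2] -> miss, prune

order=[0, 2, 4, 3, 5]  |boxes|=5  |leaves|=1  hit=P1

== RESULT ==
[0, 2, 4, 3, 5]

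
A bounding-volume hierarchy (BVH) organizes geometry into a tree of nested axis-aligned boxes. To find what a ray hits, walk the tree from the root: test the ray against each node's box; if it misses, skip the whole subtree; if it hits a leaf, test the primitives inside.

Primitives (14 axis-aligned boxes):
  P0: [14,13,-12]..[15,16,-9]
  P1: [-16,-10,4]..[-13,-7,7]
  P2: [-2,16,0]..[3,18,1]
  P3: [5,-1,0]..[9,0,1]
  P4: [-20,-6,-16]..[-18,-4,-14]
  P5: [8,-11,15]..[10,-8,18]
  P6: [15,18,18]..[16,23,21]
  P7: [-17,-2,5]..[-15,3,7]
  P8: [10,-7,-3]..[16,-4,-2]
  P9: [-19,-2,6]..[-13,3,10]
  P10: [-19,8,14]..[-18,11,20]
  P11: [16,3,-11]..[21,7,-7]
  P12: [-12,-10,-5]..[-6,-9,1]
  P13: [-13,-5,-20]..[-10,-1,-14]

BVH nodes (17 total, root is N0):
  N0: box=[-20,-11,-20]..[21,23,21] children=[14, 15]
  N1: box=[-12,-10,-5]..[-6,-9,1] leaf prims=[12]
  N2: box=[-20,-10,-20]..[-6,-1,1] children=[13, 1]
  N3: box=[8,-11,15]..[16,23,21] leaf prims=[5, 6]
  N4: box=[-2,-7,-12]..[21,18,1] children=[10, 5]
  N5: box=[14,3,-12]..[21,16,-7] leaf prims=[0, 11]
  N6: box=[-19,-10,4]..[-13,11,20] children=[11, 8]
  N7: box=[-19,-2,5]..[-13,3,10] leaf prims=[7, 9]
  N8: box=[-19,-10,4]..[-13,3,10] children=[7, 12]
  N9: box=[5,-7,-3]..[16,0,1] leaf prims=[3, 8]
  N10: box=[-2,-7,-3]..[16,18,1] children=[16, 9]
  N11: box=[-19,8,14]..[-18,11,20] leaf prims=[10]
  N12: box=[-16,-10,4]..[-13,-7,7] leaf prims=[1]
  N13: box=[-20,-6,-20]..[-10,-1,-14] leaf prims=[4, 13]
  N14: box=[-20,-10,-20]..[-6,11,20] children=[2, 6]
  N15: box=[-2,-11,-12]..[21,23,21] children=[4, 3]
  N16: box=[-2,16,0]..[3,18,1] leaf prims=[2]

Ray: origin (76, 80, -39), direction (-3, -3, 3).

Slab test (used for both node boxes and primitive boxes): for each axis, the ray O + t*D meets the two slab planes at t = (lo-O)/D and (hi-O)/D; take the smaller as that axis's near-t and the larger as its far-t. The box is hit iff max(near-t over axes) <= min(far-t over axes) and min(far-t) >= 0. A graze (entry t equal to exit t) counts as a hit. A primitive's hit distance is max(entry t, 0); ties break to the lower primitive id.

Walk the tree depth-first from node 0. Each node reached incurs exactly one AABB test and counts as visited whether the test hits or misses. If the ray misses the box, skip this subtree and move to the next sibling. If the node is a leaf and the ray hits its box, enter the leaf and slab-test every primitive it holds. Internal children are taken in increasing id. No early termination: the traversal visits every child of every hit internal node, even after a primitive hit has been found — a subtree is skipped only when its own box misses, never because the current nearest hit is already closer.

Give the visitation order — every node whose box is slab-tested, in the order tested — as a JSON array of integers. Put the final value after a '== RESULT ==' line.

Walk:
N0 x:[55/3,32] y:[19,91/3] z:[19/3,20] -> hit [19,20], descend [14, 15]
  N14 x:[82/3,32] y:[23,30] z:[19/3,59/3] -> miss, prune
  N15 x:[55/3,26] y:[19,91/3] z:[9,20] -> hit [19,20], descend [3, 4]
    N3 x:[20,68/3] y:[19,91/3] z:[18,20] -> hit [20,20] leaf, test {P5(miss), P6@t=20}
    N4 x:[55/3,26] y:[62/3,29] z:[9,40/3] -> miss, prune

Visited [0, 14, 15, 3, 4]. Tests: 5 box, 1 leaf. Nearest: P6.

== RESULT ==
[0, 14, 15, 3, 4]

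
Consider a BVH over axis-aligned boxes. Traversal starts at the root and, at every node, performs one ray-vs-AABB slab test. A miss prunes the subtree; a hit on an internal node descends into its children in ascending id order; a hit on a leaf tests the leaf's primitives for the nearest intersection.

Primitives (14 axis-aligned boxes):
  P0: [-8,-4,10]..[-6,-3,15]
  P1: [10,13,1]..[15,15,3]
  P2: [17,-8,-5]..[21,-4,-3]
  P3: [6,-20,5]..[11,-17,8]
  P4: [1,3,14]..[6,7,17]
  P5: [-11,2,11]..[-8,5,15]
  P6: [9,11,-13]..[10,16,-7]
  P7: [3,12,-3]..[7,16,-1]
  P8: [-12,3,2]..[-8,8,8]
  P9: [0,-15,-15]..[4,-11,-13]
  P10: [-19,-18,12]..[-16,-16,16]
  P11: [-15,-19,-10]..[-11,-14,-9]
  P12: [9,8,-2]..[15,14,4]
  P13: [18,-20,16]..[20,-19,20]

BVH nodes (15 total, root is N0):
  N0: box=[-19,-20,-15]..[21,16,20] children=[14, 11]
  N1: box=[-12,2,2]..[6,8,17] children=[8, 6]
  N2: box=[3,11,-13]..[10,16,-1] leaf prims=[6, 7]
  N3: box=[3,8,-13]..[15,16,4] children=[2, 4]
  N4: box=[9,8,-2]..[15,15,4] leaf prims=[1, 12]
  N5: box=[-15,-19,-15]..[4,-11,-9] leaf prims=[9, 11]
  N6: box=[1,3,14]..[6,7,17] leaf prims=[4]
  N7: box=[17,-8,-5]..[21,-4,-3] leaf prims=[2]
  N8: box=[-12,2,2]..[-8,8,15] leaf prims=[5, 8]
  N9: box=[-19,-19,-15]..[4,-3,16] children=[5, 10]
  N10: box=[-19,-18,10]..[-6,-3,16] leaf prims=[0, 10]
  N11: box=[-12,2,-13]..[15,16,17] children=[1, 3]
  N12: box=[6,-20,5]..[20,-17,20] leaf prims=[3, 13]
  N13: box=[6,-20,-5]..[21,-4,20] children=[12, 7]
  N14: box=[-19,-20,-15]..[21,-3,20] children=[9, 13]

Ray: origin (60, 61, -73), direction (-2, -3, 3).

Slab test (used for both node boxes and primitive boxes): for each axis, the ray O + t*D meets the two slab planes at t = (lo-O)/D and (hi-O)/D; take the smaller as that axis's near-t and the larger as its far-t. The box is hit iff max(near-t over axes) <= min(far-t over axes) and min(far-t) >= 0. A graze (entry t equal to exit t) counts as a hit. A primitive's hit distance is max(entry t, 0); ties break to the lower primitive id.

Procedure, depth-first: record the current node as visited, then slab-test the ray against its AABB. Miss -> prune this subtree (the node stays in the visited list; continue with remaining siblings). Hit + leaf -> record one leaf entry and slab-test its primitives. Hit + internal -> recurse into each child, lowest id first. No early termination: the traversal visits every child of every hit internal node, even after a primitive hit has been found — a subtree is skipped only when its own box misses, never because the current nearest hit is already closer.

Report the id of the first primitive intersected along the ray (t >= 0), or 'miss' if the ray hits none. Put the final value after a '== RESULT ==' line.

Trace the traversal:
N0 x:[39/2,79/2] y:[15,27] z:[58/3,31] -> hit [39/2,27], descend [11, 14]
  N11 x:[45/2,36] y:[15,59/3] z:[20,30] -> miss, prune
  N14 x:[39/2,79/2] y:[64/3,27] z:[58/3,31] -> hit [64/3,27], descend [9, 13]
    N9 x:[28,79/2] y:[64/3,80/3] z:[58/3,89/3] -> miss, prune
    N13 x:[39/2,27] y:[65/3,27] z:[68/3,31] -> hit [68/3,27], descend [7, 12]
      N7 x:[39/2,43/2] y:[65/3,23] z:[68/3,70/3] -> miss, prune
      N12 x:[20,27] y:[26,27] z:[26,31] -> hit [26,27] leaf, test {P3@t=26, P13(miss)}

7 AABB tests over nodes [0, 11, 14, 9, 13, 7, 12]; 1 leaf entered; closest P3.

== RESULT ==
3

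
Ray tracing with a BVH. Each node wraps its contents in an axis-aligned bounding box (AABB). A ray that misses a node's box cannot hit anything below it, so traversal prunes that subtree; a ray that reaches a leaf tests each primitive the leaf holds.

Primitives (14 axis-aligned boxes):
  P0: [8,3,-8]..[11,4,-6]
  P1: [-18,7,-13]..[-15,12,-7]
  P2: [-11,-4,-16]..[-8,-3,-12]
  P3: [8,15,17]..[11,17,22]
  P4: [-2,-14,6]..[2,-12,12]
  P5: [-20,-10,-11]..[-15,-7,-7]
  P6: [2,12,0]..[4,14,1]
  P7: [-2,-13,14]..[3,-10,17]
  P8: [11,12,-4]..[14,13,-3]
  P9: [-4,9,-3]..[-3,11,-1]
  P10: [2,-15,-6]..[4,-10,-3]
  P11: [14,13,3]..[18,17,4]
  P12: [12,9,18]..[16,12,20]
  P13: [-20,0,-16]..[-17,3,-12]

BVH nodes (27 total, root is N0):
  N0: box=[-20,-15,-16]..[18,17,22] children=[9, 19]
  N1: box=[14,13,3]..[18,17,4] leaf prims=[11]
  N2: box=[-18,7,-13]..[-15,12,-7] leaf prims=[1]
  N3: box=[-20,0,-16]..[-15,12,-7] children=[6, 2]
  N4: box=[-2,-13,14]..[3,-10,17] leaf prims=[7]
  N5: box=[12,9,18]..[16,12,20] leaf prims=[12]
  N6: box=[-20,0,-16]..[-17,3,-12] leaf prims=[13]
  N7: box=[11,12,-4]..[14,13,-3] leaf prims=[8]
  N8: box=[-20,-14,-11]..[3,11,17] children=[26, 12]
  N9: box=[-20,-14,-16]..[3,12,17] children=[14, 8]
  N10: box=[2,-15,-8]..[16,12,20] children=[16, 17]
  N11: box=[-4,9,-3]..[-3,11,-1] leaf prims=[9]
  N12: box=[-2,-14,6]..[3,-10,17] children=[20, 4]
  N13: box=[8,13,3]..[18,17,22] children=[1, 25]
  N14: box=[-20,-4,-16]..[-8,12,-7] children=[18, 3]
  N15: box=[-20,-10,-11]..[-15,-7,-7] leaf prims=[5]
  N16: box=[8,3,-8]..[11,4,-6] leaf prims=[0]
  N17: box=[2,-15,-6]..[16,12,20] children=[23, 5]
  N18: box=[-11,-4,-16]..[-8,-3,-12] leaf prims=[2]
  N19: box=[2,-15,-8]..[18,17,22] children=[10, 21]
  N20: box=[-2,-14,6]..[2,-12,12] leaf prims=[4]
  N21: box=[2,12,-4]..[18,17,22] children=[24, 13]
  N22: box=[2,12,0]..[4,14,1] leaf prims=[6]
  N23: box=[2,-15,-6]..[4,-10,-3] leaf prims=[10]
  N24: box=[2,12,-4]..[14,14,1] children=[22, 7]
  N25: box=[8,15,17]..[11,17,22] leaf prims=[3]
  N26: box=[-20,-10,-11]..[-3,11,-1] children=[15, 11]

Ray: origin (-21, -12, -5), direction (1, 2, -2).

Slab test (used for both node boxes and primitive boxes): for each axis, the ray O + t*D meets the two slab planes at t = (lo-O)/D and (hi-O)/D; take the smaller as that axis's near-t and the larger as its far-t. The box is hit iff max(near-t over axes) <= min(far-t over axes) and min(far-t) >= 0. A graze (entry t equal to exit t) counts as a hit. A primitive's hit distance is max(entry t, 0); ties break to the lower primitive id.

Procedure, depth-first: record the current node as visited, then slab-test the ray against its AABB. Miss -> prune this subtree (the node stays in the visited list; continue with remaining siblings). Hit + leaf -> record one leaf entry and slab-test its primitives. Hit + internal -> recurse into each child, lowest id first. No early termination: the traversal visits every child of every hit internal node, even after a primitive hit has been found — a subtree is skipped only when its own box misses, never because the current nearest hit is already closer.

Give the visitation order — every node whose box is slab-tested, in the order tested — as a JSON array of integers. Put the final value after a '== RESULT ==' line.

Trace the traversal:
N0 x:[1,39] y:[-3/2,29/2] z:[-27/2,11/2] -> hit [1,11/2], descend [9, 19]
  N9 x:[1,24] y:[-1,12] z:[-11,11/2] -> hit [1,11/2], descend [8, 14]
    N8 x:[1,24] y:[-1,23/2] z:[-11,3] -> hit [1,3], descend [12, 26]
      N12 x:[19,24] y:[-1,1] z:[-11,-11/2] -> miss, prune
      N26 x:[1,18] y:[1,23/2] z:[-2,3] -> hit [1,3], descend [11, 15]
        N11 x:[17,18] y:[21/2,23/2] z:[-2,-1] -> miss, prune
        N15 x:[1,6] y:[1,5/2] z:[1,3] -> hit [1,5/2] leaf, test {P5@t=1}
    N14 x:[1,13] y:[4,12] z:[1,11/2] -> hit [4,11/2], descend [3, 18]
      N3 x:[1,6] y:[6,12] z:[1,11/2] -> miss, prune
      N18 x:[10,13] y:[4,9/2] z:[7/2,11/2] -> miss, prune
  N19 x:[23,39] y:[-3/2,29/2] z:[-27/2,3/2] -> miss, prune

Summary -> nodes [0, 9, 8, 12, 26, 11, 15, 14, 3, 18, 19]; box-tests=11; leaf-entries=1; first=P5

== RESULT ==
[0, 9, 8, 12, 26, 11, 15, 14, 3, 18, 19]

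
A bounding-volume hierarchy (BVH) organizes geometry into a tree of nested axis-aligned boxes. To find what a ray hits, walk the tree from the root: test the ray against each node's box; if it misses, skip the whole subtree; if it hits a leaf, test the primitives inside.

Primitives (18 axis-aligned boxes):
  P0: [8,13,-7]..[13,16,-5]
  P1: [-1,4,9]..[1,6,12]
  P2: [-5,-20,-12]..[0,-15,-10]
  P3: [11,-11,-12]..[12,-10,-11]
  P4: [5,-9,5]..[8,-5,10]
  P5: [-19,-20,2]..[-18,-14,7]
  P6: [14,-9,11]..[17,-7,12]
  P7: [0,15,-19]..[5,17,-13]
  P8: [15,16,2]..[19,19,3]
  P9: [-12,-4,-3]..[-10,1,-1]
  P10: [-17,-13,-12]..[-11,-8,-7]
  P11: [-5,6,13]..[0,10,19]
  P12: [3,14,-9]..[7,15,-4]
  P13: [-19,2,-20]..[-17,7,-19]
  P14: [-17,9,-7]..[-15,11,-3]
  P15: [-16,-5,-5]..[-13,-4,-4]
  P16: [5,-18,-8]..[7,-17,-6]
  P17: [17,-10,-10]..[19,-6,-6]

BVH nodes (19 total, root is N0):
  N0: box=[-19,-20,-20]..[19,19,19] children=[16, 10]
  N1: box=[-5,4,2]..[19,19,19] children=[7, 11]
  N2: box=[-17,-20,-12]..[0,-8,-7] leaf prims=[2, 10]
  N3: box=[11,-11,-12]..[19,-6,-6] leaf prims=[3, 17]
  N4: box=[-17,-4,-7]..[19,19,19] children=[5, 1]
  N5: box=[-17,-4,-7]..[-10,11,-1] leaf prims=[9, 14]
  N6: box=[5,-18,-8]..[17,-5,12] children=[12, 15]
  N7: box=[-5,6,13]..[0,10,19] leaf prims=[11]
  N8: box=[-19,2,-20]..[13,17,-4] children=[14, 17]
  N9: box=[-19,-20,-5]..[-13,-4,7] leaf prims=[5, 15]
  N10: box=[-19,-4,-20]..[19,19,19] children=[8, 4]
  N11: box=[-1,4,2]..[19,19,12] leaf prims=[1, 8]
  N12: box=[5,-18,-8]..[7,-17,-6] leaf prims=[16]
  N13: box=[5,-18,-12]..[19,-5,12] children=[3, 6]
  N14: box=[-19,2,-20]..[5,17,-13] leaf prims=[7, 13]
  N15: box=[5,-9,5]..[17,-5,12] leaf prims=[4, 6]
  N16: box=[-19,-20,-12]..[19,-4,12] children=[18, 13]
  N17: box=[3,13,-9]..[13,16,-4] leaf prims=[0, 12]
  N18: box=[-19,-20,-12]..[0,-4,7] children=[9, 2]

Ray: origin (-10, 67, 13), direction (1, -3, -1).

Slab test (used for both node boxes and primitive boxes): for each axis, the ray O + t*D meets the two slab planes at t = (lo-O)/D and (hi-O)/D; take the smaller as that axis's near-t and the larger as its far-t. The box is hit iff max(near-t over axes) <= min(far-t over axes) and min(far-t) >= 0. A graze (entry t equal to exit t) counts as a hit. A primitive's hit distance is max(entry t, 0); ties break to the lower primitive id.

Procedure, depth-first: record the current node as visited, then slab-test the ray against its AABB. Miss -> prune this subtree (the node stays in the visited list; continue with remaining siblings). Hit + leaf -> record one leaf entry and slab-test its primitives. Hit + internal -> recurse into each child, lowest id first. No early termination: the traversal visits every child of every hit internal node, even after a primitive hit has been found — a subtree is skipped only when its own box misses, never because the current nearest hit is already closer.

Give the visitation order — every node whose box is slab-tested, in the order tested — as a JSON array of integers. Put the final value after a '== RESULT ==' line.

Traverse from the root:
N0 x:[-9,29] y:[16,29] z:[-6,33] -> hit [16,29], descend [10, 16]
  N10 x:[-9,29] y:[16,71/3] z:[-6,33] -> hit [16,71/3], descend [4, 8]
    N4 x:[-7,29] y:[16,71/3] z:[-6,20] -> hit [16,20], descend [1, 5]
      N1 x:[5,29] y:[16,21] z:[-6,11] -> miss, prune
      N5 x:[-7,0] y:[56/3,71/3] z:[14,20] -> miss, prune
    N8 x:[-9,23] y:[50/3,65/3] z:[17,33] -> hit [17,65/3], descend [14, 17]
      N14 x:[-9,15] y:[50/3,65/3] z:[26,33] -> miss, prune
      N17 x:[13,23] y:[17,18] z:[17,22] -> hit [17,18] leaf, test {P0@t=18, P12(miss)}
  N16 x:[-9,29] y:[71/3,29] z:[1,25] -> hit [71/3,25], descend [13, 18]
    N13 x:[15,29] y:[24,85/3] z:[1,25] -> hit [24,25], descend [3, 6]
      N3 x:[21,29] y:[73/3,26] z:[19,25] -> hit [73/3,25] leaf, test {P3(miss), P17(miss)}
      N6 x:[15,27] y:[24,85/3] z:[1,21] -> miss, prune
    N18 x:[-9,10] y:[71/3,29] z:[6,25] -> miss, prune

order=[0, 10, 4, 1, 5, 8, 14, 17, 16, 13, 3, 6, 18]  |boxes|=13  |leaves|=2  hit=P0

== RESULT ==
[0, 10, 4, 1, 5, 8, 14, 17, 16, 13, 3, 6, 18]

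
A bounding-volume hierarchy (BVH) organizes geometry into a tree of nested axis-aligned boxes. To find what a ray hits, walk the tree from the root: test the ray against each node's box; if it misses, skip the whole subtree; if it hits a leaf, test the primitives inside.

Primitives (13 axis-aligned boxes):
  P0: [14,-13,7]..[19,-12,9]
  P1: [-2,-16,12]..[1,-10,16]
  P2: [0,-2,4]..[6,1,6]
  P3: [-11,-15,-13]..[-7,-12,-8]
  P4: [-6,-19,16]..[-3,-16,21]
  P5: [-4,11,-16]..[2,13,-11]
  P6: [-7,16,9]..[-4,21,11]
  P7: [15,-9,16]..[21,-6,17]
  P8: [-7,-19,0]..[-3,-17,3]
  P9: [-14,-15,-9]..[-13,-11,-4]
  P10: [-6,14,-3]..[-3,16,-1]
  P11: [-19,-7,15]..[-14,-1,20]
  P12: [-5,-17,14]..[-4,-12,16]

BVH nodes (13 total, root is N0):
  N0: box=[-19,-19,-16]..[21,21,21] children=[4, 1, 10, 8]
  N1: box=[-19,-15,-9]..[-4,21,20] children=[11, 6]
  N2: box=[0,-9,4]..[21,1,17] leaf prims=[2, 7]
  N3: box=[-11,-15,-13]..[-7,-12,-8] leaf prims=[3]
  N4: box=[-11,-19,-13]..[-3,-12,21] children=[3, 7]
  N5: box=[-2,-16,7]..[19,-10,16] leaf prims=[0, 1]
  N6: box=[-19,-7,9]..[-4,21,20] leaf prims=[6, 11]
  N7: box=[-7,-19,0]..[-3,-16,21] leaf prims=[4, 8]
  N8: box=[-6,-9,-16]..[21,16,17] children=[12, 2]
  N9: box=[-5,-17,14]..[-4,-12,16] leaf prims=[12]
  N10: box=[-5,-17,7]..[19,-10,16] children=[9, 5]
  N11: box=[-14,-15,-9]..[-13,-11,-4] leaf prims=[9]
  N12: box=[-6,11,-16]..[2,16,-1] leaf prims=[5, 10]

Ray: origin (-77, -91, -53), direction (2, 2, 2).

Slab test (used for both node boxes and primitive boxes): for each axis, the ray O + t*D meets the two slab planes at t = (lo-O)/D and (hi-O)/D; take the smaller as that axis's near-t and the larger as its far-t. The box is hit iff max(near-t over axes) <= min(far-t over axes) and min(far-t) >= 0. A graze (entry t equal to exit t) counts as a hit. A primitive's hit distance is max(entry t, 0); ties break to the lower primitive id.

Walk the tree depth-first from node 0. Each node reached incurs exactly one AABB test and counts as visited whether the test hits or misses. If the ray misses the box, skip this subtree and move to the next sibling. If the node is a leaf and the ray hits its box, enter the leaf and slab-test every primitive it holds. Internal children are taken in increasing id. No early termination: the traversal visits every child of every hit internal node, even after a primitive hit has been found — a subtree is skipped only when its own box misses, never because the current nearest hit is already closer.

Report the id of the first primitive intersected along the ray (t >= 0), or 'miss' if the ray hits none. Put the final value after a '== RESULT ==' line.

Traverse from the root:
N0 x:[29,49] y:[36,56] z:[37/2,37] -> hit [36,37], descend [1, 4, 8, 10]
  N1 x:[29,73/2] y:[38,56] z:[22,73/2] -> miss, prune
  N4 x:[33,37] y:[36,79/2] z:[20,37] -> hit [36,37], descend [3, 7]
    N3 x:[33,35] y:[38,79/2] z:[20,45/2] -> miss, prune
    N7 x:[35,37] y:[36,75/2] z:[53/2,37] -> hit [36,37] leaf, test {P4@t=36, P8(miss)}
  N8 x:[71/2,49] y:[41,107/2] z:[37/2,35] -> miss, prune
  N10 x:[36,48] y:[37,81/2] z:[30,69/2] -> miss, prune

Visited [0, 1, 4, 3, 7, 8, 10]. Tests: 7 box, 1 leaf. Nearest: P4.

== RESULT ==
4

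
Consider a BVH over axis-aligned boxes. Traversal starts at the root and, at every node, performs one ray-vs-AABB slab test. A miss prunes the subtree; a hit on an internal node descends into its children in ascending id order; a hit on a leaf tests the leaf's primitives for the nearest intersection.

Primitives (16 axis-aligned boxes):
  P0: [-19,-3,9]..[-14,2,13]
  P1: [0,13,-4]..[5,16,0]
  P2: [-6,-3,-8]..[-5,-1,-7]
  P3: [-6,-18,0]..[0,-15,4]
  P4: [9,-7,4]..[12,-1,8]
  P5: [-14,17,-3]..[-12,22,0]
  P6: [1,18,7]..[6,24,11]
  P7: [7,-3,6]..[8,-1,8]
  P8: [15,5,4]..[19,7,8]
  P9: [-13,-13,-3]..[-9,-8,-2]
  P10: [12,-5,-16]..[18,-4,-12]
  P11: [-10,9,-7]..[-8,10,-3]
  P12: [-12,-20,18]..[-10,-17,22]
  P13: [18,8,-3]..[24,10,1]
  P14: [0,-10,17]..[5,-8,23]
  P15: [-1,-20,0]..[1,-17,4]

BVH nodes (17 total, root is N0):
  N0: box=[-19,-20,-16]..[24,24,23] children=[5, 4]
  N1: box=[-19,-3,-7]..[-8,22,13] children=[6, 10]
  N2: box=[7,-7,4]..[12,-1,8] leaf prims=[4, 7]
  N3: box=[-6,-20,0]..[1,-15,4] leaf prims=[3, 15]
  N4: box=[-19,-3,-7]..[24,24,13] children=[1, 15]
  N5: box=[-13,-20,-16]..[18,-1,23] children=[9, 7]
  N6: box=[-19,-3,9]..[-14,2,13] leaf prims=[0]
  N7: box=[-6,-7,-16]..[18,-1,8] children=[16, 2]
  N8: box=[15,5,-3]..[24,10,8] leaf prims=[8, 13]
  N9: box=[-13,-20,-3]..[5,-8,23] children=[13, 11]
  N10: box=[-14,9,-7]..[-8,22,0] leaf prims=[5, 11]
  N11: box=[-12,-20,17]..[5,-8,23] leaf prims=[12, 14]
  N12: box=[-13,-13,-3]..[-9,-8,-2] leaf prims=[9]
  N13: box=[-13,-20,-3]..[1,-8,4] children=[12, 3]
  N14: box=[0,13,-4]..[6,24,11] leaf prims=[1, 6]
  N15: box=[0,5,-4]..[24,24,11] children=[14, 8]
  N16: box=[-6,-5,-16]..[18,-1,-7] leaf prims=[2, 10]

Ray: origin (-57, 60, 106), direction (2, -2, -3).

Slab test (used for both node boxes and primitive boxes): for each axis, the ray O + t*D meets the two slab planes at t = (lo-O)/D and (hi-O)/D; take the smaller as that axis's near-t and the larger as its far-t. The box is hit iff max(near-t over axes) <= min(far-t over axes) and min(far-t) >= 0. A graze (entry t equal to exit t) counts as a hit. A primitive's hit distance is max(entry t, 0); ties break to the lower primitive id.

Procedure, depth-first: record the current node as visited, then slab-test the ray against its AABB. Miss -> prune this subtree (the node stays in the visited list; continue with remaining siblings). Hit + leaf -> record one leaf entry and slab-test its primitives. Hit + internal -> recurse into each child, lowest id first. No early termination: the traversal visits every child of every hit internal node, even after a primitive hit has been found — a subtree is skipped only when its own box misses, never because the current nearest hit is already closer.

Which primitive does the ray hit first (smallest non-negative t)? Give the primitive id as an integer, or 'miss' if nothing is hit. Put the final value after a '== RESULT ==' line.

Traverse from the root:
N0 x:[19,81/2] y:[18,40] z:[83/3,122/3] -> hit [83/3,40], descend [4, 5]
  N4 x:[19,81/2] y:[18,63/2] z:[31,113/3] -> hit [31,63/2], descend [1, 15]
    N1 x:[19,49/2] y:[19,63/2] z:[31,113/3] -> miss, prune
    N15 x:[57/2,81/2] y:[18,55/2] z:[95/3,110/3] -> miss, prune
  N5 x:[22,75/2] y:[61/2,40] z:[83/3,122/3] -> hit [61/2,75/2], descend [7, 9]
    N7 x:[51/2,75/2] y:[61/2,67/2] z:[98/3,122/3] -> hit [98/3,67/2], descend [2, 16]
      N2 x:[32,69/2] y:[61/2,67/2] z:[98/3,34] -> hit [98/3,67/2] leaf, test {P4@t=33, P7(miss)}
      N16 x:[51/2,75/2] y:[61/2,65/2] z:[113/3,122/3] -> miss, prune
    N9 x:[22,31] y:[34,40] z:[83/3,109/3] -> miss, prune

Summary -> nodes [0, 4, 1, 15, 5, 7, 2, 16, 9]; box-tests=9; leaf-entries=1; first=P4

== RESULT ==
4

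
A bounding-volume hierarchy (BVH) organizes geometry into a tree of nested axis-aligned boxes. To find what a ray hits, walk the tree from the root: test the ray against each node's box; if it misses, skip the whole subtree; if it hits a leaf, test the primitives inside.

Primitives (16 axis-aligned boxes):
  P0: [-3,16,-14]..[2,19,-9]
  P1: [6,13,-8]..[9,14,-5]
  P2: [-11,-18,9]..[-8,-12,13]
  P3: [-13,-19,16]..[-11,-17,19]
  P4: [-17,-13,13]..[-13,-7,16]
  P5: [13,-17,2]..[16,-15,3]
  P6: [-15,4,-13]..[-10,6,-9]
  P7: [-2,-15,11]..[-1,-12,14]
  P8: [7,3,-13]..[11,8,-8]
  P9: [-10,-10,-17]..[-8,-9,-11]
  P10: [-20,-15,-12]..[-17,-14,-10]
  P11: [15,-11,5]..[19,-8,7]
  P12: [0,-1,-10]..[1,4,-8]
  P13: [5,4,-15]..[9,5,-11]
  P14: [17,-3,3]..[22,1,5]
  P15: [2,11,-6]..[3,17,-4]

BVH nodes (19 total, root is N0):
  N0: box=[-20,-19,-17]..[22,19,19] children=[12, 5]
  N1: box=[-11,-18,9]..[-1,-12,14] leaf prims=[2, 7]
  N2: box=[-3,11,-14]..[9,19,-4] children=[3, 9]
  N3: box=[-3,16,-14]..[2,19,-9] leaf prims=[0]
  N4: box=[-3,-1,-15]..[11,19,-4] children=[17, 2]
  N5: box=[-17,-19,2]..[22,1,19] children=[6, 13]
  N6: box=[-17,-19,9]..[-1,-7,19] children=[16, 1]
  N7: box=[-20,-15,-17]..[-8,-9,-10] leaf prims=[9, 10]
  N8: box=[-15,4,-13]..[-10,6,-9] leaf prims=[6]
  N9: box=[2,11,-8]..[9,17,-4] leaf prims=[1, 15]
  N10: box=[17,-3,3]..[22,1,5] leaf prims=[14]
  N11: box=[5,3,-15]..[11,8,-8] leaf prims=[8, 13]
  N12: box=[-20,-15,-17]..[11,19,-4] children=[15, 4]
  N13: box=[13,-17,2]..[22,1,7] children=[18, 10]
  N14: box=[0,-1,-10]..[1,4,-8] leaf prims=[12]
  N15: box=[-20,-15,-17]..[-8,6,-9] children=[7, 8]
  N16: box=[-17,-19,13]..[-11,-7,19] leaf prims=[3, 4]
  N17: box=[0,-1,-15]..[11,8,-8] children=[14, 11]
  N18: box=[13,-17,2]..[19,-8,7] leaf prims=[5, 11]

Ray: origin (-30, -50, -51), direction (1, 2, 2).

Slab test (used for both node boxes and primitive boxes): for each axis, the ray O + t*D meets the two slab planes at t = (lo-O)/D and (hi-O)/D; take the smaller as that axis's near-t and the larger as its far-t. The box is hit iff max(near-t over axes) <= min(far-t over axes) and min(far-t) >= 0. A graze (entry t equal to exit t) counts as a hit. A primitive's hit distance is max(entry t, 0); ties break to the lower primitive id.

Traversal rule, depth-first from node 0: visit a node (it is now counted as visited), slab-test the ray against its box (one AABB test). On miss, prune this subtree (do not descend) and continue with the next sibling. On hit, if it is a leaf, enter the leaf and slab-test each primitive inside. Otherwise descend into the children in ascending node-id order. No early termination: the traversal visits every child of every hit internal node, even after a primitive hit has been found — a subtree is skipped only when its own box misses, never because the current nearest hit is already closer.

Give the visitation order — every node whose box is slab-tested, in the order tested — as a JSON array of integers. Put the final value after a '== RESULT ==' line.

Walk:
N0 x:[10,52] y:[31/2,69/2] z:[17,35] -> hit [17,69/2], descend [5, 12]
  N5 x:[13,52] y:[31/2,51/2] z:[53/2,35] -> miss, prune
  N12 x:[10,41] y:[35/2,69/2] z:[17,47/2] -> hit [35/2,47/2], descend [4, 15]
    N4 x:[27,41] y:[49/2,69/2] z:[18,47/2] -> miss, prune
    N15 x:[10,22] y:[35/2,28] z:[17,21] -> hit [35/2,21], descend [7, 8]
      N7 x:[10,22] y:[35/2,41/2] z:[17,41/2] -> hit [35/2,41/2] leaf, test {P9@t=20, P10(miss)}
      N8 x:[15,20] y:[27,28] z:[19,21] -> miss, prune

order=[0, 5, 12, 4, 15, 7, 8]  |boxes|=7  |leaves|=1  hit=P9

== RESULT ==
[0, 5, 12, 4, 15, 7, 8]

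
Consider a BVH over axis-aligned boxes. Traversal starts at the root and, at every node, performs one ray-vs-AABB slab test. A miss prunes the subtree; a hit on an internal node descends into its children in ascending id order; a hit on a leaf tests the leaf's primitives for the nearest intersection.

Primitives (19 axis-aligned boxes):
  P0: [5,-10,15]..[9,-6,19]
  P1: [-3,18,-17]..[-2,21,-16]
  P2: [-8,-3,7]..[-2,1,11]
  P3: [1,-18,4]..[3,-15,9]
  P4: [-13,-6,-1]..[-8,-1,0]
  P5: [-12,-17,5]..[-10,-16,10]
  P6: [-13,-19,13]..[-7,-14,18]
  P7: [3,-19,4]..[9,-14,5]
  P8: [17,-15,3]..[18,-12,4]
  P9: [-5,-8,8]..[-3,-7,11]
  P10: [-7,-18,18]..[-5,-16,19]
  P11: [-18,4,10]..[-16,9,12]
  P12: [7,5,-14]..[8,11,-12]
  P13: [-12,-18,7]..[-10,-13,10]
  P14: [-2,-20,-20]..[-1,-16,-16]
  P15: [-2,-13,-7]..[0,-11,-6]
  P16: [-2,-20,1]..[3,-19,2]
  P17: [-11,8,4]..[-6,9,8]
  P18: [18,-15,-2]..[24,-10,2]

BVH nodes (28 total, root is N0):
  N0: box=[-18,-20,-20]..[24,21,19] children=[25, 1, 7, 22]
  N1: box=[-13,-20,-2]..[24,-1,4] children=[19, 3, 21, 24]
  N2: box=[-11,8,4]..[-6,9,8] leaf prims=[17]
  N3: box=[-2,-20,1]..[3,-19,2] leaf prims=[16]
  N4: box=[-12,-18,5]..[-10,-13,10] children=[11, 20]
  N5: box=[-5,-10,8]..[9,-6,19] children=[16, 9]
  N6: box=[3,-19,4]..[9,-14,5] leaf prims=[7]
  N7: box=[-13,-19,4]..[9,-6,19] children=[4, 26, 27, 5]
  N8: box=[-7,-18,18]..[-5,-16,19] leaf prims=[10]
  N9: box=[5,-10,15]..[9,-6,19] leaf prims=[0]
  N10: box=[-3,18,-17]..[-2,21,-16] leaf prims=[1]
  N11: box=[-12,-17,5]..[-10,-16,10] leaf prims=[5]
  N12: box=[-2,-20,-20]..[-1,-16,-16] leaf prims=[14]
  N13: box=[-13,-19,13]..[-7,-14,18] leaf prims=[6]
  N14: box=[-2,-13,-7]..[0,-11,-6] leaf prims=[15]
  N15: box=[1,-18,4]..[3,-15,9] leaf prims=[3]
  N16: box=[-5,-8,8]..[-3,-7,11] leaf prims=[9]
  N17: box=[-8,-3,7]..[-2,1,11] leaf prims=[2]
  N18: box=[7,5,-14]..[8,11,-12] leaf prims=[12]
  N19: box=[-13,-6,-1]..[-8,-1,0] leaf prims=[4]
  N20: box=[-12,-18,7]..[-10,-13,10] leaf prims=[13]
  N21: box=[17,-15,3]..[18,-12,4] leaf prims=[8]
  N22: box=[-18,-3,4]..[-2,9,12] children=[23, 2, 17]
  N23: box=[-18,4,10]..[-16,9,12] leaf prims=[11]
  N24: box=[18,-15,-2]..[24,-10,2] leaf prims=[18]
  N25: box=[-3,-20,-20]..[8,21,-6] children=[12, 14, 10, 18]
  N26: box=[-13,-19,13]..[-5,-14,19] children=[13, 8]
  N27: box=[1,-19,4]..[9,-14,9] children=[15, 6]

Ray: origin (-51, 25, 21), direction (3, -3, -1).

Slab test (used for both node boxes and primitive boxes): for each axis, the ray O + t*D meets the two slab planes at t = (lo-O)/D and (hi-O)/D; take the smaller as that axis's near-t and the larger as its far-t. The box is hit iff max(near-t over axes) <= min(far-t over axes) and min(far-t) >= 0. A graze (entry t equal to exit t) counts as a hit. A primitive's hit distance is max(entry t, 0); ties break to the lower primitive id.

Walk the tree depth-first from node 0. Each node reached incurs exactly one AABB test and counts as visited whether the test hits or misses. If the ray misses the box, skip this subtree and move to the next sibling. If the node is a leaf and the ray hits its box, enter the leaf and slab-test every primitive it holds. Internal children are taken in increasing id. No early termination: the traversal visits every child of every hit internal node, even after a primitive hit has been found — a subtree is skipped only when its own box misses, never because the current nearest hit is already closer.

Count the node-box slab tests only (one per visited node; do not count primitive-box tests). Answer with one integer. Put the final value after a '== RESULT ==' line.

Traverse from the root:
N0 x:[11,25] y:[4/3,15] z:[2,41] -> hit [11,15], descend [1, 7, 22, 25]
  N1 x:[38/3,25] y:[26/3,15] z:[17,23] -> miss, prune
  N7 x:[38/3,20] y:[31/3,44/3] z:[2,17] -> hit [38/3,44/3], descend [4, 5, 26, 27]
    N4 x:[13,41/3] y:[38/3,43/3] z:[11,16] -> hit [13,41/3], descend [11, 20]
      N11 x:[13,41/3] y:[41/3,14] z:[11,16] -> hit [41/3,41/3] leaf, test {P5@t=41/3}
      N20 x:[13,41/3] y:[38/3,43/3] z:[11,14] -> hit [13,41/3] leaf, test {P13@t=13}
    N5 x:[46/3,20] y:[31/3,35/3] z:[2,13] -> miss, prune
    N26 x:[38/3,46/3] y:[13,44/3] z:[2,8] -> miss, prune
    N27 x:[52/3,20] y:[13,44/3] z:[12,17] -> miss, prune
  N22 x:[11,49/3] y:[16/3,28/3] z:[9,17] -> miss, prune
  N25 x:[16,59/3] y:[4/3,15] z:[27,41] -> miss, prune

Visited [0, 1, 7, 4, 11, 20, 5, 26, 27, 22, 25]. Tests: 11 box, 2 leaf. Nearest: P13.

== RESULT ==
11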